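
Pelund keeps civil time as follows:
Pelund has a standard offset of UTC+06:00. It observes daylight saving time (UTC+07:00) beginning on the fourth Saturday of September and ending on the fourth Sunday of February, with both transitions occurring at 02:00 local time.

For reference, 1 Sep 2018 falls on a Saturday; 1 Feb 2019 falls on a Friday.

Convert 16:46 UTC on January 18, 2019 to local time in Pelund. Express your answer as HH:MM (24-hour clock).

23:46

1 September 2018 is a Saturday, so the first Saturday is September 1 and the fourth is September 22.
1 February 2019 is a Friday, so the first Sunday is February 3 and the fourth is February 24.
At the standard offset (UTC+06:00), 16:46 UTC + 6h = 22:46 Pelund standard time.
The standard-time date in Pelund, January 18, 2019, lies within the daylight-saving period (22 September 2018 – 24 February 2019), so Pelund is on daylight time, UTC+07:00.
16:46 UTC + 7h = 23:46 local.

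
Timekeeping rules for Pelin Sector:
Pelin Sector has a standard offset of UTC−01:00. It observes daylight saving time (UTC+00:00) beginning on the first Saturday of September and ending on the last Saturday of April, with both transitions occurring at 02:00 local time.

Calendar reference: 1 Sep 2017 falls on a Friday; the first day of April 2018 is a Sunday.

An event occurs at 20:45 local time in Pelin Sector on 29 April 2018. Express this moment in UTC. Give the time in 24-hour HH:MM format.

1 September 2017 is a Friday, so the first Saturday is September 2.
1 April 2018 is a Sunday, so Saturdays fall on 7, 14, 21, 28; the last is April 28.
29 April 2018 does not fall between 2 September 2017 and 28 April 2018, so daylight saving is not in effect and Pelin Sector is at UTC−01:00.
20:45 local + 1h = 21:45 UTC.

21:45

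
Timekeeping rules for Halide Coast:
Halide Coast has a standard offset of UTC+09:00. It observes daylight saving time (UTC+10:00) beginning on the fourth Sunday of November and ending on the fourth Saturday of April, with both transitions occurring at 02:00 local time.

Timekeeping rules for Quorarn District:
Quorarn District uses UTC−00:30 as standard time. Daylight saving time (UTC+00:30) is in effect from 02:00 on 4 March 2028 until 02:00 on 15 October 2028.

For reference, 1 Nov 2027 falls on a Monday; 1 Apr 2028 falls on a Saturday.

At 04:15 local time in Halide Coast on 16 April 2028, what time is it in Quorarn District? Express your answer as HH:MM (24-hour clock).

1 November 2027 is a Monday, so the first Sunday is November 7 and the fourth is November 28.
1 April 2028 is a Saturday, so the first Saturday is April 1 and the fourth is April 22.
Daylight saving runs 28 November 2027 – 22 April 2028; 16 April 2028 is inside that window, so Halide Coast is at UTC+10:00.
04:15 Halide Coast − 10h = 18:15 UTC (rolling into the previous day, 15 April 2028).
At the standard offset (UTC−00:30), 18:15 UTC − 0h30m = 17:45 Quorarn District standard time.
The standard-time date in Quorarn District, 15 April 2028, lies within the daylight-saving period (4 March – 15 October), so Quorarn District is on daylight time, UTC+00:30.
18:15 UTC + 0h30m = 18:45 Quorarn District.

18:45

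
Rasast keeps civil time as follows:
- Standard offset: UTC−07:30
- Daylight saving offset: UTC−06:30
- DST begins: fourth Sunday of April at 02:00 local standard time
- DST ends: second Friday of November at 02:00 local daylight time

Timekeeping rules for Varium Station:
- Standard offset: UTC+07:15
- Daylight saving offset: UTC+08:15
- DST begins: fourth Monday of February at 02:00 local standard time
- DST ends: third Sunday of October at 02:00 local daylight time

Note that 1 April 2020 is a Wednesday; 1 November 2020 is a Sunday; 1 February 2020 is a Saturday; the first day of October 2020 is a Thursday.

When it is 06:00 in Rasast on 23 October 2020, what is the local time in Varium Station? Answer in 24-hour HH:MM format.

1 April 2020 is a Wednesday, so the first Sunday is April 5 and the fourth is April 26.
1 November 2020 is a Sunday, so the first Friday is November 6 and the second is November 13.
Daylight saving runs 26 April – 13 November; 23 October 2020 is inside that window, so Rasast is at UTC−06:30.
06:00 Rasast + 6h30m = 12:30 UTC.
1 February 2020 is a Saturday, so the first Monday is February 3 and the fourth is February 24.
1 October 2020 is a Thursday, so the first Sunday is October 4 and the third is October 18.
At the standard offset (UTC+07:15), 12:30 UTC + 7h15m = 19:45 Varium Station standard time.
The standard-time date in Varium Station, 23 October 2020, is outside the daylight-saving period (24 February – 18 October), so Varium Station is on standard time, UTC+07:15.
12:30 UTC + 7h15m = 19:45 Varium Station.

19:45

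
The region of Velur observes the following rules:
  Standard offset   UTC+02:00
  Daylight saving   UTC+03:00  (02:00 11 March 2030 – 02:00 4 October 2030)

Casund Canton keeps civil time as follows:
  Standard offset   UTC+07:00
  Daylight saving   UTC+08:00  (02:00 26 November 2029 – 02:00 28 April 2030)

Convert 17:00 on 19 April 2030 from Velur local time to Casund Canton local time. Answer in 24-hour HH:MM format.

22:00

19 April 2030 falls between 11 March and 4 October, so daylight saving is in effect and Velur is at UTC+03:00.
17:00 Velur − 3h = 14:00 UTC.
At the standard offset (UTC+07:00), 14:00 UTC + 7h = 21:00 Casund Canton standard time.
The standard-time date in Casund Canton, 19 April 2030, lies within the daylight-saving period (26 November 2029 – 28 April 2030), so Casund Canton is on daylight time, UTC+08:00.
14:00 UTC + 8h = 22:00 Casund Canton.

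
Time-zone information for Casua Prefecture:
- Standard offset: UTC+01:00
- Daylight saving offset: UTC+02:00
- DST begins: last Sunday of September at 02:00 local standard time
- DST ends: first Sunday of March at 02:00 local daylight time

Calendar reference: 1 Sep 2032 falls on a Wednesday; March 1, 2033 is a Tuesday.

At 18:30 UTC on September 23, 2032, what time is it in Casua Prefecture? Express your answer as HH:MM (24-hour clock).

1 September 2032 is a Wednesday, so Sundays fall on 5, 12, 19, 26; the last is September 26.
1 March 2033 is a Tuesday, so the first Sunday is March 6.
At the standard offset (UTC+01:00), 18:30 UTC + 1h = 19:30 Casua Prefecture standard time.
Daylight saving runs 26 September 2032 – 6 March 2033; the standard-time date in Casua Prefecture, September 23, 2032, is outside that window, so Casua Prefecture is on standard time at UTC+01:00.
18:30 UTC + 1h = 19:30 local.

19:30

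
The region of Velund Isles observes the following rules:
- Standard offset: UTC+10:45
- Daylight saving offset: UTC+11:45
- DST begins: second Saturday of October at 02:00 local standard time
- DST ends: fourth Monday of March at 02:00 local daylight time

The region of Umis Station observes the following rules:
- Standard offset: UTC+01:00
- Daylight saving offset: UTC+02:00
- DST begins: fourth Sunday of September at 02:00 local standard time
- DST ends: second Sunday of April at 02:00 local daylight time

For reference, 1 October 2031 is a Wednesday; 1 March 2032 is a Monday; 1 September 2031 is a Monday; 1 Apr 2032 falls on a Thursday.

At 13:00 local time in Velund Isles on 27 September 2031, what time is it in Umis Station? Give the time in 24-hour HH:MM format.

1 October 2031 is a Wednesday, so the first Saturday is October 4 and the second is October 11.
1 March 2032 is a Monday, so the first Monday is March 1 and the fourth is March 22.
27 September 2031 does not fall between 11 October 2031 and 22 March 2032, so daylight saving is not in effect and Velund Isles is at UTC+10:45.
13:00 Velund Isles − 10h45m = 02:15 UTC.
1 September 2031 is a Monday, so the first Sunday is September 7 and the fourth is September 28.
1 April 2032 is a Thursday, so the first Sunday is April 4 and the second is April 11.
At the standard offset (UTC+01:00), 02:15 UTC + 1h = 03:15 Umis Station standard time.
The standard-time date in Umis Station, 27 September 2031, does not fall between 28 September 2031 and 11 April 2032, so daylight saving is not in effect and Umis Station is at UTC+01:00.
02:15 UTC + 1h = 03:15 Umis Station.

03:15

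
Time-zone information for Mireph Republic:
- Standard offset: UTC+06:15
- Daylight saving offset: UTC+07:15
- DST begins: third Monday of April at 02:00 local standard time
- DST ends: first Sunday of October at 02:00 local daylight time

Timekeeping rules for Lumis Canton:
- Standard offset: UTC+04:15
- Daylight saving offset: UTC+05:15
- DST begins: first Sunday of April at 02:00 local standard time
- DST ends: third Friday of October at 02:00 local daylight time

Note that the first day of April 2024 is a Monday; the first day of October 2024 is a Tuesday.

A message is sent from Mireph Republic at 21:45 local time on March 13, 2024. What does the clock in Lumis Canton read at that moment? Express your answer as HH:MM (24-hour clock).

1 April 2024 is a Monday, so the first Monday is April 1 and the third is April 15.
1 October 2024 is a Tuesday, so the first Sunday is October 6.
March 13, 2024 does not fall between 15 April and 6 October, so daylight saving is not in effect and Mireph Republic is at UTC+06:15.
21:45 Mireph Republic − 6h15m = 15:30 UTC.
1 April 2024 is a Monday, so the first Sunday is April 7.
1 October 2024 is a Tuesday, so the first Friday is October 4 and the third is October 18.
At the standard offset (UTC+04:15), 15:30 UTC + 4h15m = 19:45 Lumis Canton standard time.
Daylight saving runs 7 April – 18 October; the standard-time date in Lumis Canton, March 13, 2024, is outside that window, so Lumis Canton is on standard time at UTC+04:15.
15:30 UTC + 4h15m = 19:45 Lumis Canton.

19:45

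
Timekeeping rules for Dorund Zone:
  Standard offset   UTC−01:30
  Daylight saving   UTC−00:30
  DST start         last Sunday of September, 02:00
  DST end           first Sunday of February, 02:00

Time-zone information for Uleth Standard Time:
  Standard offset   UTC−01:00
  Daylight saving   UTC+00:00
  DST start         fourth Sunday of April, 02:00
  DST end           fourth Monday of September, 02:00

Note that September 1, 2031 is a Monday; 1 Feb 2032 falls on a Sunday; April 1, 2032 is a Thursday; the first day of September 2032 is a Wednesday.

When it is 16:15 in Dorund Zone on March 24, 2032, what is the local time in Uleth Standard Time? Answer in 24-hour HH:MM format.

1 September 2031 is a Monday, so Sundays fall on 7, 14, 21, 28; the last is September 28.
1 February 2032 is a Sunday, so the first Sunday is February 1.
Daylight saving runs 28 September 2031 – 1 February 2032; March 24, 2032 is outside that window, so Dorund Zone is on standard time at UTC−01:30.
16:15 Dorund Zone + 1h30m = 17:45 UTC.
1 April 2032 is a Thursday, so the first Sunday is April 4 and the fourth is April 25.
1 September 2032 is a Wednesday, so the first Monday is September 6 and the fourth is September 27.
At the standard offset (UTC−01:00), 17:45 UTC − 1h = 16:45 Uleth Standard Time standard time.
Daylight saving runs 25 April – 27 September; the standard-time date in Uleth Standard Time, March 24, 2032, is outside that window, so Uleth Standard Time is on standard time at UTC−01:00.
17:45 UTC − 1h = 16:45 Uleth Standard Time.

16:45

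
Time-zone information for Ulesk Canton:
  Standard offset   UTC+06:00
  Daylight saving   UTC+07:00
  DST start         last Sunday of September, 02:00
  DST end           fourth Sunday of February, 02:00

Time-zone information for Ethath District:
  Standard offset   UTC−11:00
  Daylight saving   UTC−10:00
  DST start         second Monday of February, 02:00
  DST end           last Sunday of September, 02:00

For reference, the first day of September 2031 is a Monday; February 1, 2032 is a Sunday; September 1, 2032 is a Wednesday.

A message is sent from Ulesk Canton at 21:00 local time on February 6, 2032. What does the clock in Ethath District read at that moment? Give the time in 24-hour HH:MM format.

1 September 2031 is a Monday, so Sundays fall on 7, 14, 21, 28; the last is September 28.
1 February 2032 is a Sunday, so the first Sunday is February 1 and the fourth is February 22.
February 6, 2032 falls between 28 September 2031 and 22 February 2032, so daylight saving is in effect and Ulesk Canton is at UTC+07:00.
21:00 Ulesk Canton − 7h = 14:00 UTC.
1 February 2032 is a Sunday, so the first Monday is February 2 and the second is February 9.
1 September 2032 is a Wednesday, so Sundays fall on 5, 12, 19, 26; the last is September 26.
At the standard offset (UTC−11:00), 14:00 UTC − 11h = 03:00 Ethath District standard time.
The standard-time date in Ethath District, February 6, 2032, is outside the daylight-saving period (9 February – 26 September), so Ethath District is on standard time, UTC−11:00.
14:00 UTC − 11h = 03:00 Ethath District.

03:00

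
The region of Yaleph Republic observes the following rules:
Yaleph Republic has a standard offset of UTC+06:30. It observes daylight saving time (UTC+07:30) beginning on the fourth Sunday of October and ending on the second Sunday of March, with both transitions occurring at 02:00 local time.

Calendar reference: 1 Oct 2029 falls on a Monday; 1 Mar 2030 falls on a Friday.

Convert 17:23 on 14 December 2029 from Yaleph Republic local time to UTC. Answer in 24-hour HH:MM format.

1 October 2029 is a Monday, so the first Sunday is October 7 and the fourth is October 28.
1 March 2030 is a Friday, so the first Sunday is March 3 and the second is March 10.
14 December 2029 lies within the daylight-saving period (28 October 2029 – 10 March 2030), so Yaleph Republic is on daylight time, UTC+07:30.
17:23 local − 7h30m = 09:53 UTC.

09:53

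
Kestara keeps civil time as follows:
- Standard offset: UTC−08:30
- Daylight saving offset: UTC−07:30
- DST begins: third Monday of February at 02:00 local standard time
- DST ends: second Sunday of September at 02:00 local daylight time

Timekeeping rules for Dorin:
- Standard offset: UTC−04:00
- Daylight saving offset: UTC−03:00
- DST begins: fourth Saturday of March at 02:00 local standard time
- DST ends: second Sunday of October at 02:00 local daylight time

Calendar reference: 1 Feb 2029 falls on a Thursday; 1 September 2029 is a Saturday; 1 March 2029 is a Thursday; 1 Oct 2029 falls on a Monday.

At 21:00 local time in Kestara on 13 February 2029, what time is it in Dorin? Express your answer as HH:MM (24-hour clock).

1 February 2029 is a Thursday, so the first Monday is February 5 and the third is February 19.
1 September 2029 is a Saturday, so the first Sunday is September 2 and the second is September 9.
13 February 2029 does not fall between 19 February and 9 September, so daylight saving is not in effect and Kestara is at UTC−08:30.
21:00 Kestara + 8h30m = 05:30 UTC (rolling into the next day, 14 February 2029).
1 March 2029 is a Thursday, so the first Saturday is March 3 and the fourth is March 24.
1 October 2029 is a Monday, so the first Sunday is October 7 and the second is October 14.
At the standard offset (UTC−04:00), 05:30 UTC − 4h = 01:30 Dorin standard time.
Daylight saving runs 24 March – 14 October; the standard-time date in Dorin, 14 February 2029, is outside that window, so Dorin is on standard time at UTC−04:00.
05:30 UTC − 4h = 01:30 Dorin.

01:30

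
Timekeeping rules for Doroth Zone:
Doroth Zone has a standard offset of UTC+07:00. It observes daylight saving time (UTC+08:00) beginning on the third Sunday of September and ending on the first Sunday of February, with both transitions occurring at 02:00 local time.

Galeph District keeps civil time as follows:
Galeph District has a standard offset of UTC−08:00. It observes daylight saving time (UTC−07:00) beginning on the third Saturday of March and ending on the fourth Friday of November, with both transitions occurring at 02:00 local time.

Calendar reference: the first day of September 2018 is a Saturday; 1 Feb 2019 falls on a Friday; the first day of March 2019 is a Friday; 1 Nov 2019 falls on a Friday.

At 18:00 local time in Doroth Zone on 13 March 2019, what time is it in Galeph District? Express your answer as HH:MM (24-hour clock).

1 September 2018 is a Saturday, so the first Sunday is September 2 and the third is September 16.
1 February 2019 is a Friday, so the first Sunday is February 3.
13 March 2019 is outside the daylight-saving period (16 September 2018 – 3 February 2019), so Doroth Zone is on standard time, UTC+07:00.
18:00 Doroth Zone − 7h = 11:00 UTC.
1 March 2019 is a Friday, so the first Saturday is March 2 and the third is March 16.
1 November 2019 is a Friday, so the first Friday is November 1 and the fourth is November 22.
At the standard offset (UTC−08:00), 11:00 UTC − 8h = 03:00 Galeph District standard time.
The standard-time date in Galeph District, 13 March 2019, does not fall between 16 March and 22 November, so daylight saving is not in effect and Galeph District is at UTC−08:00.
11:00 UTC − 8h = 03:00 Galeph District.

03:00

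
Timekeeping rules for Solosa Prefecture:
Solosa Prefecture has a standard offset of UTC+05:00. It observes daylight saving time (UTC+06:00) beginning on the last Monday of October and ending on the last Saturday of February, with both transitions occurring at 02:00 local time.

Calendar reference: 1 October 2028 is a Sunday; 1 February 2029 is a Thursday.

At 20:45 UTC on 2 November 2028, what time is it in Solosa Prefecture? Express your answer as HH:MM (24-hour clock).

1 October 2028 is a Sunday, so Mondays fall on 2, 9, 16, 23, 30; the last is October 30.
1 February 2029 is a Thursday, so Saturdays fall on 3, 10, 17, 24; the last is February 24.
At the standard offset (UTC+05:00), 20:45 UTC + 5h = 01:45 Solosa Prefecture standard time (rolling into the next day, 3 November 2028).
The standard-time date in Solosa Prefecture, 3 November 2028, lies within the daylight-saving period (30 October 2028 – 24 February 2029), so Solosa Prefecture is on daylight time, UTC+06:00.
20:45 UTC + 6h = 02:45 local (rolling into the next day, 3 November 2028).

02:45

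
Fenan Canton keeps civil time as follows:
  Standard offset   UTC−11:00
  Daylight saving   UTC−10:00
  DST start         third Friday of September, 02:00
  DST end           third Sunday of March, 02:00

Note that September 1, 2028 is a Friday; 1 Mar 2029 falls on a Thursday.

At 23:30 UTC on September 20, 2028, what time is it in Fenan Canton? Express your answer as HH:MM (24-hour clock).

1 September 2028 is a Friday, so the first Friday is September 1 and the third is September 15.
1 March 2029 is a Thursday, so the first Sunday is March 4 and the third is March 18.
At the standard offset (UTC−11:00), 23:30 UTC − 11h = 12:30 Fenan Canton standard time.
The standard-time date in Fenan Canton, September 20, 2028, falls between 15 September 2028 and 18 March 2029, so daylight saving is in effect and Fenan Canton is at UTC−10:00.
23:30 UTC − 10h = 13:30 local.

13:30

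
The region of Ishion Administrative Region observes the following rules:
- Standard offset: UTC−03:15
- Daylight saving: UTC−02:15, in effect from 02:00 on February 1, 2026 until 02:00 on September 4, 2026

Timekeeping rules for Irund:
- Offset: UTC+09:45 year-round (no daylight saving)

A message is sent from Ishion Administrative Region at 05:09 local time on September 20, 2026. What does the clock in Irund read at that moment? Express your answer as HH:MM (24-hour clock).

September 20, 2026 does not fall between 1 February and 4 September, so daylight saving is not in effect and Ishion Administrative Region is at UTC−03:15.
05:09 Ishion Administrative Region + 3h15m = 08:24 UTC.
Irund stays on UTC+09:45 all year.
08:24 UTC + 9h45m = 18:09 Irund.

18:09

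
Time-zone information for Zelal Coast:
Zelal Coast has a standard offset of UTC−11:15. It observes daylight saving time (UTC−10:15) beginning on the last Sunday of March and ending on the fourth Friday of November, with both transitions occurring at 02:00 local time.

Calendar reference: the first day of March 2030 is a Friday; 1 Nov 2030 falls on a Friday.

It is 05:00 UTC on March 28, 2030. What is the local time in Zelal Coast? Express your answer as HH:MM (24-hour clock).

17:45

1 March 2030 is a Friday, so Sundays fall on 3, 10, 17, 24, 31; the last is March 31.
1 November 2030 is a Friday, so the first Friday is November 1 and the fourth is November 22.
At the standard offset (UTC−11:15), 05:00 UTC − 11h15m = 17:45 Zelal Coast standard time (rolling into the previous day, 27 March 2030).
The standard-time date in Zelal Coast, March 27, 2030, is outside the daylight-saving period (31 March – 22 November), so Zelal Coast is on standard time, UTC−11:15.
05:00 UTC − 11h15m = 17:45 local (rolling into the previous day, 27 March 2030).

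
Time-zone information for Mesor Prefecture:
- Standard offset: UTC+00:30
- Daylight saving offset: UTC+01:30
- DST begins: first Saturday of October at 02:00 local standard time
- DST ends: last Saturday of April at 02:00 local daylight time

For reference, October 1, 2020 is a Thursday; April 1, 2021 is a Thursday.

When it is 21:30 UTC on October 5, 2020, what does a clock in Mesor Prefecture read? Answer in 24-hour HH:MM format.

23:00

1 October 2020 is a Thursday, so the first Saturday is October 3.
1 April 2021 is a Thursday, so Saturdays fall on 3, 10, 17, 24; the last is April 24.
At the standard offset (UTC+00:30), 21:30 UTC + 0h30m = 22:00 Mesor Prefecture standard time.
The standard-time date in Mesor Prefecture, October 5, 2020, lies within the daylight-saving period (3 October 2020 – 24 April 2021), so Mesor Prefecture is on daylight time, UTC+01:30.
21:30 UTC + 1h30m = 23:00 local.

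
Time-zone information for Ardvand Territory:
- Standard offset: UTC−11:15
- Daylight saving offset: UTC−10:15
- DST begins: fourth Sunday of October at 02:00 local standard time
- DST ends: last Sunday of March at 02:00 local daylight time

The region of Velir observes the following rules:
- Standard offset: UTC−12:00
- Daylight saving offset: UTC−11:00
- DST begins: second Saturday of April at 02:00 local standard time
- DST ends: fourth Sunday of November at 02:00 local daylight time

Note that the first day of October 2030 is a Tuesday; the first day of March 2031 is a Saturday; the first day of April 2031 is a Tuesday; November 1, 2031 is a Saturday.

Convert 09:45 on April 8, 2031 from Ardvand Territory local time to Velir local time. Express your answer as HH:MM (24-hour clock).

1 October 2030 is a Tuesday, so the first Sunday is October 6 and the fourth is October 27.
1 March 2031 is a Saturday, so Sundays fall on 2, 9, 16, 23, 30; the last is March 30.
April 8, 2031 does not fall between 27 October 2030 and 30 March 2031, so daylight saving is not in effect and Ardvand Territory is at UTC−11:15.
09:45 Ardvand Territory + 11h15m = 21:00 UTC.
1 April 2031 is a Tuesday, so the first Saturday is April 5 and the second is April 12.
1 November 2031 is a Saturday, so the first Sunday is November 2 and the fourth is November 23.
At the standard offset (UTC−12:00), 21:00 UTC − 12h = 09:00 Velir standard time.
The standard-time date in Velir, April 8, 2031, is outside the daylight-saving period (12 April – 23 November), so Velir is on standard time, UTC−12:00.
21:00 UTC − 12h = 09:00 Velir.

09:00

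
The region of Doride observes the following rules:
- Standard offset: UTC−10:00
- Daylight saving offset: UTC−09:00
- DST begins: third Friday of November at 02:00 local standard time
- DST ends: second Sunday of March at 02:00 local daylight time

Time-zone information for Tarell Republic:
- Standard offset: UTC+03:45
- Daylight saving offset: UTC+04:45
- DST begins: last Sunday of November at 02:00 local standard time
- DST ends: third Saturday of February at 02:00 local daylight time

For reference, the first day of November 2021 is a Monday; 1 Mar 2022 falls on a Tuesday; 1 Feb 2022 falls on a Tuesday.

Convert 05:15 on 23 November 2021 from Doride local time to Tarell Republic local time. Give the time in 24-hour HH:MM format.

1 November 2021 is a Monday, so the first Friday is November 5 and the third is November 19.
1 March 2022 is a Tuesday, so the first Sunday is March 6 and the second is March 13.
23 November 2021 falls between 19 November 2021 and 13 March 2022, so daylight saving is in effect and Doride is at UTC−09:00.
05:15 Doride + 9h = 14:15 UTC.
1 November 2021 is a Monday, so Sundays fall on 7, 14, 21, 28; the last is November 28.
1 February 2022 is a Tuesday, so the first Saturday is February 5 and the third is February 19.
At the standard offset (UTC+03:45), 14:15 UTC + 3h45m = 18:00 Tarell Republic standard time.
Daylight saving runs 28 November 2021 – 19 February 2022; the standard-time date in Tarell Republic, 23 November 2021, is outside that window, so Tarell Republic is on standard time at UTC+03:45.
14:15 UTC + 3h45m = 18:00 Tarell Republic.

18:00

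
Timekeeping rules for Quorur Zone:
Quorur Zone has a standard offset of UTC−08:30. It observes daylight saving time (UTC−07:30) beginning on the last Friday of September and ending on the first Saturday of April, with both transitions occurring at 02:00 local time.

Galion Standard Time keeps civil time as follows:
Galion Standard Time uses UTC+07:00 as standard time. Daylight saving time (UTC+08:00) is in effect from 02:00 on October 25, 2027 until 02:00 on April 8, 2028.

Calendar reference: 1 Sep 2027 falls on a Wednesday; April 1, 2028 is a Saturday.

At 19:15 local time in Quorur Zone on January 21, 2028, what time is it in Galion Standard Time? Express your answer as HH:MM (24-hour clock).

1 September 2027 is a Wednesday, so Fridays fall on 3, 10, 17, 24; the last is September 24.
1 April 2028 is a Saturday, so the first Saturday is April 1.
January 21, 2028 falls between 24 September 2027 and 1 April 2028, so daylight saving is in effect and Quorur Zone is at UTC−07:30.
19:15 Quorur Zone + 7h30m = 02:45 UTC (rolling into the next day, 22 January 2028).
At the standard offset (UTC+07:00), 02:45 UTC + 7h = 09:45 Galion Standard Time standard time.
The standard-time date in Galion Standard Time, January 22, 2028, lies within the daylight-saving period (25 October 2027 – 8 April 2028), so Galion Standard Time is on daylight time, UTC+08:00.
02:45 UTC + 8h = 10:45 Galion Standard Time.

10:45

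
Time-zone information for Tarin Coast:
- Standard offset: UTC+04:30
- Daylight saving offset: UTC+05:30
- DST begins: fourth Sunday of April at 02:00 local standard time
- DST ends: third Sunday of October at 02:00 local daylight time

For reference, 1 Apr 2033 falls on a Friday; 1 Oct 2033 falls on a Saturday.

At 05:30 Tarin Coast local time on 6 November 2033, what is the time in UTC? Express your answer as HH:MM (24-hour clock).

1 April 2033 is a Friday, so the first Sunday is April 3 and the fourth is April 24.
1 October 2033 is a Saturday, so the first Sunday is October 2 and the third is October 16.
Daylight saving runs 24 April – 16 October; 6 November 2033 is outside that window, so Tarin Coast is on standard time at UTC+04:30.
05:30 local − 4h30m = 01:00 UTC.

01:00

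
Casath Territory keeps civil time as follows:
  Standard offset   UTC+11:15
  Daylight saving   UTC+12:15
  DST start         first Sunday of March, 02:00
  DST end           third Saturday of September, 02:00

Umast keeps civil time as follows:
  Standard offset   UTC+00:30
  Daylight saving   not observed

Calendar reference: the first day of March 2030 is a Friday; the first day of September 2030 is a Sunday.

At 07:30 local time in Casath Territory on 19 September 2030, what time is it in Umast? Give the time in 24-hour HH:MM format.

19:45

1 March 2030 is a Friday, so the first Sunday is March 3.
1 September 2030 is a Sunday, so the first Saturday is September 7 and the third is September 21.
Daylight saving runs 3 March – 21 September; 19 September 2030 is inside that window, so Casath Territory is at UTC+12:15.
07:30 Casath Territory − 12h15m = 19:15 UTC (rolling into the previous day, 18 September 2030).
Umast has no daylight saving, so its offset is UTC+00:30 year-round.
19:15 UTC + 0h30m = 19:45 Umast.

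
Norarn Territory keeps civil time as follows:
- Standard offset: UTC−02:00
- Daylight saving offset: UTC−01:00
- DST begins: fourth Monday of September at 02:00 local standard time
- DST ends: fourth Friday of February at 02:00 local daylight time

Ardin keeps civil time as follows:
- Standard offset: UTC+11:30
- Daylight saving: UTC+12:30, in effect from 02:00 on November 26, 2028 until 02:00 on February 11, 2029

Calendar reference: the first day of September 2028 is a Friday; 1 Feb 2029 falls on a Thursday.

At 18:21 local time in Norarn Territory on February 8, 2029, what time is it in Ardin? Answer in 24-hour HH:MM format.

07:51

1 September 2028 is a Friday, so the first Monday is September 4 and the fourth is September 25.
1 February 2029 is a Thursday, so the first Friday is February 2 and the fourth is February 23.
February 8, 2029 falls between 25 September 2028 and 23 February 2029, so daylight saving is in effect and Norarn Territory is at UTC−01:00.
18:21 Norarn Territory + 1h = 19:21 UTC.
At the standard offset (UTC+11:30), 19:21 UTC + 11h30m = 06:51 Ardin standard time (rolling into the next day, 9 February 2029).
The standard-time date in Ardin, February 9, 2029, lies within the daylight-saving period (26 November 2028 – 11 February 2029), so Ardin is on daylight time, UTC+12:30.
19:21 UTC + 12h30m = 07:51 Ardin (rolling into the next day, 9 February 2029).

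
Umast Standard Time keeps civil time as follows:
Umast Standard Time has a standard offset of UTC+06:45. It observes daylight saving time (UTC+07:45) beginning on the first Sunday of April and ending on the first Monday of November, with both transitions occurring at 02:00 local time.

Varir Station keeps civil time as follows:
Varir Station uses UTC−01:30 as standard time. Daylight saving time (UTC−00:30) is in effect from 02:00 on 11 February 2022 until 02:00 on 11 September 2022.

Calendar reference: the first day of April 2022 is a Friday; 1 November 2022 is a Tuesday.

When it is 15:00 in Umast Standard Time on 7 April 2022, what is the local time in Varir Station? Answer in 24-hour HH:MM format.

1 April 2022 is a Friday, so the first Sunday is April 3.
1 November 2022 is a Tuesday, so the first Monday is November 7.
7 April 2022 falls between 3 April and 7 November, so daylight saving is in effect and Umast Standard Time is at UTC+07:45.
15:00 Umast Standard Time − 7h45m = 07:15 UTC.
At the standard offset (UTC−01:30), 07:15 UTC − 1h30m = 05:45 Varir Station standard time.
The standard-time date in Varir Station, 7 April 2022, lies within the daylight-saving period (11 February – 11 September), so Varir Station is on daylight time, UTC−00:30.
07:15 UTC − 0h30m = 06:45 Varir Station.

06:45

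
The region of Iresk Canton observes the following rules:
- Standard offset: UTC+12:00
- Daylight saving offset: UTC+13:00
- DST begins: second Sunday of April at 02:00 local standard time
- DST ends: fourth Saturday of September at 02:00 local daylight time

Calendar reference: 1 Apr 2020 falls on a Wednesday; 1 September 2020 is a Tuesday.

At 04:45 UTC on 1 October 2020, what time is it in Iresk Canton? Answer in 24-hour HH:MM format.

16:45

1 April 2020 is a Wednesday, so the first Sunday is April 5 and the second is April 12.
1 September 2020 is a Tuesday, so the first Saturday is September 5 and the fourth is September 26.
At the standard offset (UTC+12:00), 04:45 UTC + 12h = 16:45 Iresk Canton standard time.
The standard-time date in Iresk Canton, 1 October 2020, is outside the daylight-saving period (12 April – 26 September), so Iresk Canton is on standard time, UTC+12:00.
04:45 UTC + 12h = 16:45 local.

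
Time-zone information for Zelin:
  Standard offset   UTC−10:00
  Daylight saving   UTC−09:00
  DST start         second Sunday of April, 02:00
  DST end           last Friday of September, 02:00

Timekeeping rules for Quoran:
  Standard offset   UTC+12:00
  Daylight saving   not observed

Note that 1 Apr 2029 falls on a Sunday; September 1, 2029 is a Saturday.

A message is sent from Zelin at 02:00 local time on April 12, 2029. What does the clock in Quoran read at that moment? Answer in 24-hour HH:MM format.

23:00

1 April 2029 is a Sunday, so the first Sunday is April 1 and the second is April 8.
1 September 2029 is a Saturday, so Fridays fall on 7, 14, 21, 28; the last is September 28.
April 12, 2029 falls between 8 April and 28 September, so daylight saving is in effect and Zelin is at UTC−09:00.
02:00 Zelin + 9h = 11:00 UTC.
Quoran stays on UTC+12:00 all year.
11:00 UTC + 12h = 23:00 Quoran.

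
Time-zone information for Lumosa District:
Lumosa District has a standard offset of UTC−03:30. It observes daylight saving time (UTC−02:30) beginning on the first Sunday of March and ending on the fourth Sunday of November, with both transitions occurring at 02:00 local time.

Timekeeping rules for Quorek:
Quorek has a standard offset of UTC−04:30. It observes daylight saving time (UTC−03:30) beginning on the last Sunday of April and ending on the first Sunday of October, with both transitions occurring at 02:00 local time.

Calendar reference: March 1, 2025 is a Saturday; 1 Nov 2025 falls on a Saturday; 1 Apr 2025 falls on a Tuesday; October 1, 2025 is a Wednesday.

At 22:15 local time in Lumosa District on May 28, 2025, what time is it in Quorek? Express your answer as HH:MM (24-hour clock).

1 March 2025 is a Saturday, so the first Sunday is March 2.
1 November 2025 is a Saturday, so the first Sunday is November 2 and the fourth is November 23.
Daylight saving runs 2 March – 23 November; May 28, 2025 is inside that window, so Lumosa District is at UTC−02:30.
22:15 Lumosa District + 2h30m = 00:45 UTC (rolling into the next day, 29 May 2025).
1 April 2025 is a Tuesday, so Sundays fall on 6, 13, 20, 27; the last is April 27.
1 October 2025 is a Wednesday, so the first Sunday is October 5.
At the standard offset (UTC−04:30), 00:45 UTC − 4h30m = 20:15 Quorek standard time (rolling into the previous day, 28 May 2025).
The standard-time date in Quorek, May 28, 2025, lies within the daylight-saving period (27 April – 5 October), so Quorek is on daylight time, UTC−03:30.
00:45 UTC − 3h30m = 21:15 Quorek (rolling into the previous day, 28 May 2025).

21:15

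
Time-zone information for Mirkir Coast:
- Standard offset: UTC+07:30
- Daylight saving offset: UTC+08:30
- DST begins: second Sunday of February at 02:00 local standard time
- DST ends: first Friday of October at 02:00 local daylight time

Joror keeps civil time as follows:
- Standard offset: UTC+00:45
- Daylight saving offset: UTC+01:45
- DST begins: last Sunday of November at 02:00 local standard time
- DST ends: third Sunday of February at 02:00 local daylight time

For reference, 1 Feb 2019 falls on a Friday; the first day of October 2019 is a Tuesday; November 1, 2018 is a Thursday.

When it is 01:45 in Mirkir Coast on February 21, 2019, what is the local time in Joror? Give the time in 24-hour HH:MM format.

1 February 2019 is a Friday, so the first Sunday is February 3 and the second is February 10.
1 October 2019 is a Tuesday, so the first Friday is October 4.
February 21, 2019 lies within the daylight-saving period (10 February – 4 October), so Mirkir Coast is on daylight time, UTC+08:30.
01:45 Mirkir Coast − 8h30m = 17:15 UTC (rolling into the previous day, 20 February 2019).
1 November 2018 is a Thursday, so Sundays fall on 4, 11, 18, 25; the last is November 25.
1 February 2019 is a Friday, so the first Sunday is February 3 and the third is February 17.
At the standard offset (UTC+00:45), 17:15 UTC + 0h45m = 18:00 Joror standard time.
Daylight saving runs 25 November 2018 – 17 February 2019; the standard-time date in Joror, February 20, 2019, is outside that window, so Joror is on standard time at UTC+00:45.
17:15 UTC + 0h45m = 18:00 Joror.

18:00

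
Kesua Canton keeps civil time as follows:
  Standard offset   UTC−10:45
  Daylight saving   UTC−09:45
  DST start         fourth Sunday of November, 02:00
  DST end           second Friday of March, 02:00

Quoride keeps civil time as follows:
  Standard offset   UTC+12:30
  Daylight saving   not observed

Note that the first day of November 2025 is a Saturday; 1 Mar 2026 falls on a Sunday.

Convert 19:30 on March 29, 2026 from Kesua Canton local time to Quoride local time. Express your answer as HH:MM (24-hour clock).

18:45

1 November 2025 is a Saturday, so the first Sunday is November 2 and the fourth is November 23.
1 March 2026 is a Sunday, so the first Friday is March 6 and the second is March 13.
Daylight saving runs 23 November 2025 – 13 March 2026; March 29, 2026 is outside that window, so Kesua Canton is on standard time at UTC−10:45.
19:30 Kesua Canton + 10h45m = 06:15 UTC (rolling into the next day, 30 March 2026).
Quoride stays on UTC+12:30 all year.
06:15 UTC + 12h30m = 18:45 Quoride.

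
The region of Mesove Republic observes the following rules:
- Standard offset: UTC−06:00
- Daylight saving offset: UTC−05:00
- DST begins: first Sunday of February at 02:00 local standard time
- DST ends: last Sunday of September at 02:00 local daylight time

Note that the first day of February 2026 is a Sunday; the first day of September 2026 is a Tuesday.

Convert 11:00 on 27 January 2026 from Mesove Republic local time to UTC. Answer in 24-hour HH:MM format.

1 February 2026 is a Sunday, so the first Sunday is February 1.
1 September 2026 is a Tuesday, so Sundays fall on 6, 13, 20, 27; the last is September 27.
27 January 2026 does not fall between 1 February and 27 September, so daylight saving is not in effect and Mesove Republic is at UTC−06:00.
11:00 local + 6h = 17:00 UTC.

17:00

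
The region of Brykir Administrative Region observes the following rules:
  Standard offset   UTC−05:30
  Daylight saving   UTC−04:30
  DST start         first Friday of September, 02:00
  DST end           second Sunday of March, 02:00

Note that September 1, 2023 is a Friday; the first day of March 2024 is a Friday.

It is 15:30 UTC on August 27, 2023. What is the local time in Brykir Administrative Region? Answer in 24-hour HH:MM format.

1 September 2023 is a Friday, so the first Friday is September 1.
1 March 2024 is a Friday, so the first Sunday is March 3 and the second is March 10.
At the standard offset (UTC−05:30), 15:30 UTC − 5h30m = 10:00 Brykir Administrative Region standard time.
Daylight saving runs 1 September 2023 – 10 March 2024; the standard-time date in Brykir Administrative Region, August 27, 2023, is outside that window, so Brykir Administrative Region is on standard time at UTC−05:30.
15:30 UTC − 5h30m = 10:00 local.

10:00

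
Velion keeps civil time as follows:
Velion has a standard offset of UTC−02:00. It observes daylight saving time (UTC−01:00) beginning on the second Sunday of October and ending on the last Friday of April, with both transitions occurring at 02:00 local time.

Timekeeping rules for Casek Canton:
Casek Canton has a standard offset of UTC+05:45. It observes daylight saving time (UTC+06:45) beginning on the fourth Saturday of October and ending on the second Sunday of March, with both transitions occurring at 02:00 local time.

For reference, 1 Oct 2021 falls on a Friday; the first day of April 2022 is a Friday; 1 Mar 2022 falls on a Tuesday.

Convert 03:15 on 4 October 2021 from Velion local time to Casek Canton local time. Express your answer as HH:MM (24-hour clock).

1 October 2021 is a Friday, so the first Sunday is October 3 and the second is October 10.
1 April 2022 is a Friday, so Fridays fall on 1, 8, 15, 22, 29; the last is April 29.
4 October 2021 is outside the daylight-saving period (10 October 2021 – 29 April 2022), so Velion is on standard time, UTC−02:00.
03:15 Velion + 2h = 05:15 UTC.
1 October 2021 is a Friday, so the first Saturday is October 2 and the fourth is October 23.
1 March 2022 is a Tuesday, so the first Sunday is March 6 and the second is March 13.
At the standard offset (UTC+05:45), 05:15 UTC + 5h45m = 11:00 Casek Canton standard time.
The standard-time date in Casek Canton, 4 October 2021, does not fall between 23 October 2021 and 13 March 2022, so daylight saving is not in effect and Casek Canton is at UTC+05:45.
05:15 UTC + 5h45m = 11:00 Casek Canton.

11:00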